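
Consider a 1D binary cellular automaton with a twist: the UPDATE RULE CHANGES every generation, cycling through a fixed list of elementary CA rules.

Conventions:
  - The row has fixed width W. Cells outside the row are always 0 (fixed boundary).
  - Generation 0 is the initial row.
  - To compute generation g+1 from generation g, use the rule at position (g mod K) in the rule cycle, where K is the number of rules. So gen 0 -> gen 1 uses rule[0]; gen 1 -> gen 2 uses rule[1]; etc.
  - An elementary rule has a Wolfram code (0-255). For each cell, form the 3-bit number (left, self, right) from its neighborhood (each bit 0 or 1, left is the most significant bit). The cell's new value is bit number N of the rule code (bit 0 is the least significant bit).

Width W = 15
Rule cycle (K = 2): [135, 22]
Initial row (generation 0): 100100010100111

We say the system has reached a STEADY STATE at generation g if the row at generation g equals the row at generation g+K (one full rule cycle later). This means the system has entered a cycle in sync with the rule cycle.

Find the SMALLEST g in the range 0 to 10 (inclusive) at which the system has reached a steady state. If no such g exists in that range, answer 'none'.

Answer: none

Derivation:
Gen 0: 100100010100111
Gen 1 (rule 135): 101101110101010
Gen 2 (rule 22): 100000000101011
Gen 3 (rule 135): 101111111101000
Gen 4 (rule 22): 100000000001100
Gen 5 (rule 135): 101111111110001
Gen 6 (rule 22): 100000000001011
Gen 7 (rule 135): 101111111111000
Gen 8 (rule 22): 100000000000100
Gen 9 (rule 135): 101111111111101
Gen 10 (rule 22): 100000000000001
Gen 11 (rule 135): 101111111111111
Gen 12 (rule 22): 100000000000000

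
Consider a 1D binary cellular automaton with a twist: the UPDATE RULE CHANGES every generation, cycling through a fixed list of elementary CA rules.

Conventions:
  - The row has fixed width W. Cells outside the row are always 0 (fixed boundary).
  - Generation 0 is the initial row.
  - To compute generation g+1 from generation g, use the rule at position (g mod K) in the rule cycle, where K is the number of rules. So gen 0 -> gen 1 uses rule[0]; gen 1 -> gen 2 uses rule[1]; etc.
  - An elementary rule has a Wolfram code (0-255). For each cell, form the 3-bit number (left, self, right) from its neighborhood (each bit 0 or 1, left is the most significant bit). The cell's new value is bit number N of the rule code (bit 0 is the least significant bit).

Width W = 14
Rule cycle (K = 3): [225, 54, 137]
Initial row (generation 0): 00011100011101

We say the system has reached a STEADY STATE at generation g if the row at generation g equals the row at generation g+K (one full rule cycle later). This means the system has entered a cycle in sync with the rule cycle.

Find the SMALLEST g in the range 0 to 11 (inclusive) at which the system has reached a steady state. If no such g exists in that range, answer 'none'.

Answer: none

Derivation:
Gen 0: 00011100011101
Gen 1 (rule 225): 11001101001110
Gen 2 (rule 54): 00110011110001
Gen 3 (rule 137): 10100011100100
Gen 4 (rule 225): 01001001100001
Gen 5 (rule 54): 11111110010011
Gen 6 (rule 137): 11111100000010
Gen 7 (rule 225): 01111101111000
Gen 8 (rule 54): 10000010000100
Gen 9 (rule 137): 00111000110001
Gen 10 (rule 225): 10011010010100
Gen 11 (rule 54): 11100111111110
Gen 12 (rule 137): 11000111111100
Gen 13 (rule 225): 01010011111101
Gen 14 (rule 54): 11111100000011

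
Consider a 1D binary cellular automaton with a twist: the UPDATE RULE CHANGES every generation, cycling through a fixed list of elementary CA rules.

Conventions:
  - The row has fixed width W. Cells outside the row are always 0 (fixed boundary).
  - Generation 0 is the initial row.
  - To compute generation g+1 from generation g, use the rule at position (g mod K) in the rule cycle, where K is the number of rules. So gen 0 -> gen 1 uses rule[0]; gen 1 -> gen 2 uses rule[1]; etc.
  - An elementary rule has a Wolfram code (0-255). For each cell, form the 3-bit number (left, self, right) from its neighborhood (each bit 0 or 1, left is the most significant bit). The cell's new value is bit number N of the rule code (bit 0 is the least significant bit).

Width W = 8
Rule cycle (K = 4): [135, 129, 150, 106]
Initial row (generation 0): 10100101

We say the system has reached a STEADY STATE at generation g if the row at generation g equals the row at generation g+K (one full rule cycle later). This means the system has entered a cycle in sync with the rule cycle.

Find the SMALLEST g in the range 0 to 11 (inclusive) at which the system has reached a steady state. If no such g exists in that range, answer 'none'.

Gen 0: 10100101
Gen 1 (rule 135): 10101101
Gen 2 (rule 129): 00000000
Gen 3 (rule 150): 00000000
Gen 4 (rule 106): 00000000
Gen 5 (rule 135): 11111111
Gen 6 (rule 129): 01111110
Gen 7 (rule 150): 10111101
Gen 8 (rule 106): 01100110
Gen 9 (rule 135): 10001000
Gen 10 (rule 129): 00100011
Gen 11 (rule 150): 01110100
Gen 12 (rule 106): 11011000
Gen 13 (rule 135): 00000011
Gen 14 (rule 129): 11111000
Gen 15 (rule 150): 01110100

Answer: 11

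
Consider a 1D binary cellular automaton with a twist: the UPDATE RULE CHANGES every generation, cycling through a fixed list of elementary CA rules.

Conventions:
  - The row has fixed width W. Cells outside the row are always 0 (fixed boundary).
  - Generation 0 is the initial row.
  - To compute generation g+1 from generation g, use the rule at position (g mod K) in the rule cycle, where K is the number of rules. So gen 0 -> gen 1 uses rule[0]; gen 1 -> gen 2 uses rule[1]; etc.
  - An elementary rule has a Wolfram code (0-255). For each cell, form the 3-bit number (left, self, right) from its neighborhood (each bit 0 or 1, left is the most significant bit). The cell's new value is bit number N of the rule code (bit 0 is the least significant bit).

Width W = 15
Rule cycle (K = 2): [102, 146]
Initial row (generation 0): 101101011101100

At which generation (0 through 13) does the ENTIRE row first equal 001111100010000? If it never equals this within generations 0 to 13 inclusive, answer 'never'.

Gen 0: 101101011101100
Gen 1 (rule 102): 110111100110100
Gen 2 (rule 146): 000011011000010
Gen 3 (rule 102): 000101101000110
Gen 4 (rule 146): 001000000101001
Gen 5 (rule 102): 011000001111011
Gen 6 (rule 146): 100100010110000
Gen 7 (rule 102): 101100111010000
Gen 8 (rule 146): 000011010001000
Gen 9 (rule 102): 000101110011000
Gen 10 (rule 146): 001000101100100
Gen 11 (rule 102): 011001110101100
Gen 12 (rule 146): 100110100000010
Gen 13 (rule 102): 101011100000110

Answer: never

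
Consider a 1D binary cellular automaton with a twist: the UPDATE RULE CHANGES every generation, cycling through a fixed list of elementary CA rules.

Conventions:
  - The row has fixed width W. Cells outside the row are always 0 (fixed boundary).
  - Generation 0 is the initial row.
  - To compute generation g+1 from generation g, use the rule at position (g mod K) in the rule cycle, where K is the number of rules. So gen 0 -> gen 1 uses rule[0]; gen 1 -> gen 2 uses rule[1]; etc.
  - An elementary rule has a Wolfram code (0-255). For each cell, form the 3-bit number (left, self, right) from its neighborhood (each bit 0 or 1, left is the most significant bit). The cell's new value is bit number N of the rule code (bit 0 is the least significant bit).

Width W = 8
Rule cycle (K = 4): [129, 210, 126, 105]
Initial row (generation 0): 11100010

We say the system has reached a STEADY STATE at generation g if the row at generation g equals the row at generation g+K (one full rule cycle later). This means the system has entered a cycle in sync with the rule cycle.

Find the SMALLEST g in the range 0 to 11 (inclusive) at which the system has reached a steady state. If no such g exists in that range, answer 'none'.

Gen 0: 11100010
Gen 1 (rule 129): 01001000
Gen 2 (rule 210): 10110100
Gen 3 (rule 126): 11111110
Gen 4 (rule 105): 10000010
Gen 5 (rule 129): 00111000
Gen 6 (rule 210): 01011100
Gen 7 (rule 126): 11110110
Gen 8 (rule 105): 10011110
Gen 9 (rule 129): 00001100
Gen 10 (rule 210): 00010110
Gen 11 (rule 126): 00111111
Gen 12 (rule 105): 10100001
Gen 13 (rule 129): 00001100
Gen 14 (rule 210): 00010110
Gen 15 (rule 126): 00111111

Answer: 9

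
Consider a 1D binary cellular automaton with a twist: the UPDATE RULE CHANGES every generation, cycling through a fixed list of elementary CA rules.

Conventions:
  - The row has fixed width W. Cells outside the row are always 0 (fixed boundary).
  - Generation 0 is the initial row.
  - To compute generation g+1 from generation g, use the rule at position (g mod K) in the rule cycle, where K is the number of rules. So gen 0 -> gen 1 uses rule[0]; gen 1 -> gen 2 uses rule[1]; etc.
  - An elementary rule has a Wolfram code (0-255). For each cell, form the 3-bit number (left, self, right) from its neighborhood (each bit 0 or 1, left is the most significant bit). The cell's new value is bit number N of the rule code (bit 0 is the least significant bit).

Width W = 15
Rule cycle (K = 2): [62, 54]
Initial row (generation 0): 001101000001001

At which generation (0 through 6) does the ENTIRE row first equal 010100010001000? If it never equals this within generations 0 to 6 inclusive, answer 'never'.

Answer: never

Derivation:
Gen 0: 001101000001001
Gen 1 (rule 62): 011011100011111
Gen 2 (rule 54): 100100010100000
Gen 3 (rule 62): 111110111110000
Gen 4 (rule 54): 000001000001000
Gen 5 (rule 62): 000011100011100
Gen 6 (rule 54): 000100010100010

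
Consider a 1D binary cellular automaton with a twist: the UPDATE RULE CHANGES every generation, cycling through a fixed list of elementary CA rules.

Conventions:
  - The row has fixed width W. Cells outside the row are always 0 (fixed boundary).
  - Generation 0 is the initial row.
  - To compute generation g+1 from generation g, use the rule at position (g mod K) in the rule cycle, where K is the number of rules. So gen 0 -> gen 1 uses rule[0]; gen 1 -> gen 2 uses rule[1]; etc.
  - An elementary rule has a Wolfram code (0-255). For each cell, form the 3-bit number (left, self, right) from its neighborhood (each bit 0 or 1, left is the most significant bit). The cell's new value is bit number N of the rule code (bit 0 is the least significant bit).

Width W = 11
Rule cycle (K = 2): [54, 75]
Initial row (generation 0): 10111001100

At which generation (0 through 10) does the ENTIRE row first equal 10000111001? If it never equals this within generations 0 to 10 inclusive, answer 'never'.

Answer: never

Derivation:
Gen 0: 10111001100
Gen 1 (rule 54): 11000110010
Gen 2 (rule 75): 11011110100
Gen 3 (rule 54): 00100001110
Gen 4 (rule 75): 11001111010
Gen 5 (rule 54): 00110000111
Gen 6 (rule 75): 11110111101
Gen 7 (rule 54): 00001000011
Gen 8 (rule 75): 11110011111
Gen 9 (rule 54): 00001100000
Gen 10 (rule 75): 11111101111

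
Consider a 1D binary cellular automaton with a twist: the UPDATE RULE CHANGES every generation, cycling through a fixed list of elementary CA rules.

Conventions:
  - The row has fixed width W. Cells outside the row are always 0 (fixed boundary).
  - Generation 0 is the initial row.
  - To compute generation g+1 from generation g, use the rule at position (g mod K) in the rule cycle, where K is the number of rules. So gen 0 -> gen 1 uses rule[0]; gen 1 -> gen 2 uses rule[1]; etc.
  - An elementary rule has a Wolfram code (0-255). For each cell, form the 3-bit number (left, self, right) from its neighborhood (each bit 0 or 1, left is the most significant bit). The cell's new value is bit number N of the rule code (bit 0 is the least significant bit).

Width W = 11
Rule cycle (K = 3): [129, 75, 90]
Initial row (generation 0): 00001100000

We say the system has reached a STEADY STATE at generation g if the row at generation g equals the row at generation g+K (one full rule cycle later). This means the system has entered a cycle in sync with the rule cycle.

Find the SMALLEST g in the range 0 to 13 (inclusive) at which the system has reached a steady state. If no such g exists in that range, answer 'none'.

Gen 0: 00001100000
Gen 1 (rule 129): 11100001111
Gen 2 (rule 75): 10101111001
Gen 3 (rule 90): 00001001110
Gen 4 (rule 129): 11100000100
Gen 5 (rule 75): 10101111001
Gen 6 (rule 90): 00001001110
Gen 7 (rule 129): 11100000100
Gen 8 (rule 75): 10101111001
Gen 9 (rule 90): 00001001110
Gen 10 (rule 129): 11100000100
Gen 11 (rule 75): 10101111001
Gen 12 (rule 90): 00001001110
Gen 13 (rule 129): 11100000100
Gen 14 (rule 75): 10101111001
Gen 15 (rule 90): 00001001110
Gen 16 (rule 129): 11100000100

Answer: 2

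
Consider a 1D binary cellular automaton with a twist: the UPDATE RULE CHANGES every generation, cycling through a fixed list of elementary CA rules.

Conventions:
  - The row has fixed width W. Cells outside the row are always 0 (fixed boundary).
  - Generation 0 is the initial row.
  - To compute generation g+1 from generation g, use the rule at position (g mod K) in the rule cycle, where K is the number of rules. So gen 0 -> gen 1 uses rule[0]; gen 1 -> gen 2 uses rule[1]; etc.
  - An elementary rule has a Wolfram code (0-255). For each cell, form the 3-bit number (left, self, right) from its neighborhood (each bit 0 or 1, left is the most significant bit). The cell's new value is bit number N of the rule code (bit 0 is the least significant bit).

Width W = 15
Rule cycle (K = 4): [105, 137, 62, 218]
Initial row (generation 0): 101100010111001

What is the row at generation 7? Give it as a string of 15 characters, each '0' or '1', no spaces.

Gen 0: 101100010111001
Gen 1 (rule 105): 011101001101000
Gen 2 (rule 137): 011000001000011
Gen 3 (rule 62): 110100011100110
Gen 4 (rule 218): 110010111111111
Gen 5 (rule 105): 110001100000001
Gen 6 (rule 137): 100101001111100
Gen 7 (rule 62): 111111111000010

Answer: 111111111000010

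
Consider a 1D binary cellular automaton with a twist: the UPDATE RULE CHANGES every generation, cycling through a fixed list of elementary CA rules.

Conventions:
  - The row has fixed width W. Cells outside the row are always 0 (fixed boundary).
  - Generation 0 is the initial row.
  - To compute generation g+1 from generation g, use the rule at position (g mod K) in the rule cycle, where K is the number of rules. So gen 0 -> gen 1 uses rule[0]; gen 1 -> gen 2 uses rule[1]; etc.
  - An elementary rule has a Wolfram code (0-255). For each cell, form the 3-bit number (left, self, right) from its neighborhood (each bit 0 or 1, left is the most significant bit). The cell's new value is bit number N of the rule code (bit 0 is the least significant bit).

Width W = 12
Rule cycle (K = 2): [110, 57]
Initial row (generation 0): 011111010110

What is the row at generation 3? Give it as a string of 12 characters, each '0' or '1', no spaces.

Answer: 111111000011

Derivation:
Gen 0: 011111010110
Gen 1 (rule 110): 110001111110
Gen 2 (rule 57): 101101000001
Gen 3 (rule 110): 111111000011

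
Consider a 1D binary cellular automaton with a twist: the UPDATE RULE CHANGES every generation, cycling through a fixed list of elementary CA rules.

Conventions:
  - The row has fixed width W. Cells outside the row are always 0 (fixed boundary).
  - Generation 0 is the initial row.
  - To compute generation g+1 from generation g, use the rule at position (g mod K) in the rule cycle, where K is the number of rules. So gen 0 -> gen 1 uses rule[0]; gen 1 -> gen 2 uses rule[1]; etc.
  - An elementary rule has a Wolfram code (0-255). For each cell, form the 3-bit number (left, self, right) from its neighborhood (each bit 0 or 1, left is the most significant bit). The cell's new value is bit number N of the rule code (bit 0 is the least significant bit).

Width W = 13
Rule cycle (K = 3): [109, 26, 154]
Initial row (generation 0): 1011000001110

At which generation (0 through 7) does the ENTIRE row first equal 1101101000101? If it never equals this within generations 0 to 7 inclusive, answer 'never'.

Gen 0: 1011000001110
Gen 1 (rule 109): 1111011101010
Gen 2 (rule 26): 1000010000001
Gen 3 (rule 154): 0100101000010
Gen 4 (rule 109): 0100111011010
Gen 5 (rule 26): 1011100010001
Gen 6 (rule 154): 0011010101010
Gen 7 (rule 109): 1011111111110

Answer: never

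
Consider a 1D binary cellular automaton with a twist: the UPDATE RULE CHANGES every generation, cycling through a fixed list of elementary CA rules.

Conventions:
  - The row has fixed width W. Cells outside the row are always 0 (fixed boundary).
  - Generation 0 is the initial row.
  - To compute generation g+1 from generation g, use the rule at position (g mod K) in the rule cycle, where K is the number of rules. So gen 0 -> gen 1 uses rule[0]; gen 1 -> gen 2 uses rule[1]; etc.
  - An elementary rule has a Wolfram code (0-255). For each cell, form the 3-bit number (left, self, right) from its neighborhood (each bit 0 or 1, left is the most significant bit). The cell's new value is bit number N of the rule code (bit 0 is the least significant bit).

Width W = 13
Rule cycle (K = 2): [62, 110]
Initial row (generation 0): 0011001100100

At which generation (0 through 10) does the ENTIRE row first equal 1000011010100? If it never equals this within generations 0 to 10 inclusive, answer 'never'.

Answer: never

Derivation:
Gen 0: 0011001100100
Gen 1 (rule 62): 0110111011110
Gen 2 (rule 110): 1111101110010
Gen 3 (rule 62): 1000011001111
Gen 4 (rule 110): 1000111011001
Gen 5 (rule 62): 1101100110111
Gen 6 (rule 110): 1111101111101
Gen 7 (rule 62): 1000011000011
Gen 8 (rule 110): 1000111000111
Gen 9 (rule 62): 1101100101100
Gen 10 (rule 110): 1111101111100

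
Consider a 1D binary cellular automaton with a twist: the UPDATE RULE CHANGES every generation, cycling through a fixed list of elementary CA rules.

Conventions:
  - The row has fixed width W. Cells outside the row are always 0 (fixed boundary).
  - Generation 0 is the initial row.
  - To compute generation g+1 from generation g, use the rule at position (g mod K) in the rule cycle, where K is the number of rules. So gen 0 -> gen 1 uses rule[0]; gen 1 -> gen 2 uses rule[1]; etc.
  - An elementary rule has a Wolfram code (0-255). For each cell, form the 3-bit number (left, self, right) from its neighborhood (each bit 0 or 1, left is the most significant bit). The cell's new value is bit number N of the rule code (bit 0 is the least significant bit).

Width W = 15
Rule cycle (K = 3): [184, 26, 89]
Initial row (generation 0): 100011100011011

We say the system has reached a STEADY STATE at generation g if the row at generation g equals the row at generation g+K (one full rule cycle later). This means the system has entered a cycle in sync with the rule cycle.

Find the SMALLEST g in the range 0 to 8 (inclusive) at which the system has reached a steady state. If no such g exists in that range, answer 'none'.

Gen 0: 100011100011011
Gen 1 (rule 184): 010011010010110
Gen 2 (rule 26): 101110001100101
Gen 3 (rule 89): 001011101110000
Gen 4 (rule 184): 000111011101000
Gen 5 (rule 26): 001100010000100
Gen 6 (rule 89): 101111001110011
Gen 7 (rule 184): 011110101101010
Gen 8 (rule 26): 110000001000001
Gen 9 (rule 89): 111111100111100
Gen 10 (rule 184): 111111010111010
Gen 11 (rule 26): 100000000100001

Answer: none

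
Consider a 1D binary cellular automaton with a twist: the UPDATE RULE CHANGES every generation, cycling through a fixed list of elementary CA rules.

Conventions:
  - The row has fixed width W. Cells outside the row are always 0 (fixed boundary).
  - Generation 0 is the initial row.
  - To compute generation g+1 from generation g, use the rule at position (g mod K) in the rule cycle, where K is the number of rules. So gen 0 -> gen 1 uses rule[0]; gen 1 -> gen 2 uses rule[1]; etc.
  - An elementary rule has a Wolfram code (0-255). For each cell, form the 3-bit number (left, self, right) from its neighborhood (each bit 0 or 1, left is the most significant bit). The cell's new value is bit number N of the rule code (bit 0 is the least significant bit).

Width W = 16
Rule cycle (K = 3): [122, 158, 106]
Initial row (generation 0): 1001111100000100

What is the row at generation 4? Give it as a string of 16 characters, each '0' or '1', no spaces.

Answer: 0111110011100001

Derivation:
Gen 0: 1001111100000100
Gen 1 (rule 122): 0111000110001010
Gen 2 (rule 158): 1110101101011011
Gen 3 (rule 106): 1011011110111111
Gen 4 (rule 122): 0111110011100001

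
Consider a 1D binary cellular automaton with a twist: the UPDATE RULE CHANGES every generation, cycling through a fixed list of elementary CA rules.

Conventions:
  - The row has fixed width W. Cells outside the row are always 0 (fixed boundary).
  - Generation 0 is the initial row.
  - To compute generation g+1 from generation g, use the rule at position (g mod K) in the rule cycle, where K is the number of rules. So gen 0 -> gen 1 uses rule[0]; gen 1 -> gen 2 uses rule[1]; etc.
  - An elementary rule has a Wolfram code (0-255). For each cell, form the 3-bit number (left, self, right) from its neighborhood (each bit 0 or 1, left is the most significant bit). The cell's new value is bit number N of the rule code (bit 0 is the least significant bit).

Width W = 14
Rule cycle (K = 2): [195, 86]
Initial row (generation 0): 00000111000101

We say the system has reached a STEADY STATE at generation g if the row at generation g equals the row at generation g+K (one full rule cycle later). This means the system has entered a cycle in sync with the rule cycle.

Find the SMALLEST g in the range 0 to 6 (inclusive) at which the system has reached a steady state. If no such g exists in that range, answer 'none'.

Gen 0: 00000111000101
Gen 1 (rule 195): 11111011011000
Gen 2 (rule 86): 00001001001100
Gen 3 (rule 195): 11110010010101
Gen 4 (rule 86): 00011111110101
Gen 5 (rule 195): 11101111110000
Gen 6 (rule 86): 00100000011000
Gen 7 (rule 195): 11001111101011
Gen 8 (rule 86): 01110000101001

Answer: none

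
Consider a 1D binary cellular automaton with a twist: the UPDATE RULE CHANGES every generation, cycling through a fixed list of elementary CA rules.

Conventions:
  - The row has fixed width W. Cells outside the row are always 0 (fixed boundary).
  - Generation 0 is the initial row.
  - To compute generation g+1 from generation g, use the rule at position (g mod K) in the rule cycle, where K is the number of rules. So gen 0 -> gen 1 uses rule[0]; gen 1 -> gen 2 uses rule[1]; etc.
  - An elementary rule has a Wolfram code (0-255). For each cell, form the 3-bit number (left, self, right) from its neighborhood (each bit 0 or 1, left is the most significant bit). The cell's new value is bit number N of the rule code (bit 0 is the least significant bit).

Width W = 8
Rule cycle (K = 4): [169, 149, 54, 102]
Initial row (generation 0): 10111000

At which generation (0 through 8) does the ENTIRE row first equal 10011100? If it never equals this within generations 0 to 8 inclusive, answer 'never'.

Gen 0: 10111000
Gen 1 (rule 169): 01110011
Gen 2 (rule 149): 00101000
Gen 3 (rule 54): 01111100
Gen 4 (rule 102): 10000100
Gen 5 (rule 169): 00110001
Gen 6 (rule 149): 10001101
Gen 7 (rule 54): 11010011
Gen 8 (rule 102): 01110101

Answer: never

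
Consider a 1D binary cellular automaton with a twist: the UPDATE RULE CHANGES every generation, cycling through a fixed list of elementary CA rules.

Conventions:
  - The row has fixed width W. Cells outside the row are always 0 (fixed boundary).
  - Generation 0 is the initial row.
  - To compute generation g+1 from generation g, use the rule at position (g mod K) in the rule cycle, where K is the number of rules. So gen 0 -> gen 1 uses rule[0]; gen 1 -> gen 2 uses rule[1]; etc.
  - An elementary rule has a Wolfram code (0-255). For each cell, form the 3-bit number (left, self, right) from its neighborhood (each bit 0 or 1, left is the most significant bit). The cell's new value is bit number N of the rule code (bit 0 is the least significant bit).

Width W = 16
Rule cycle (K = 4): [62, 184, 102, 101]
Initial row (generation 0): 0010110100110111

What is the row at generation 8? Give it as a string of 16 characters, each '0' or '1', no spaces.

Answer: 0101001000101010

Derivation:
Gen 0: 0010110100110111
Gen 1 (rule 62): 0111101111101100
Gen 2 (rule 184): 0111011111011010
Gen 3 (rule 102): 1001100001101110
Gen 4 (rule 101): 1000101100110010
Gen 5 (rule 62): 1101111011101111
Gen 6 (rule 184): 1011110111011110
Gen 7 (rule 102): 1100011001100010
Gen 8 (rule 101): 0101001000101010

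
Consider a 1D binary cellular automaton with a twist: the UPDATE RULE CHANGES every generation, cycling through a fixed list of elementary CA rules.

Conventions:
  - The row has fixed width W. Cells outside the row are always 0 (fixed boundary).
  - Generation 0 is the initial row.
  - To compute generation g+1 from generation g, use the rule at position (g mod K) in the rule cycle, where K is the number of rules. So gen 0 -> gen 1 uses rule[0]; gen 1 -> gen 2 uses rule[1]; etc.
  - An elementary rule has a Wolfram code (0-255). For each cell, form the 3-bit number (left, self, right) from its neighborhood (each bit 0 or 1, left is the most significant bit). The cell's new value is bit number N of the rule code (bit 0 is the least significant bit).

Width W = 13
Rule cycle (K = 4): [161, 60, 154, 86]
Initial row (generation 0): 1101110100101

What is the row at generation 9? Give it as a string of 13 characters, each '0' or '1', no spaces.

Answer: 0000011010001

Derivation:
Gen 0: 1101110100101
Gen 1 (rule 161): 0010101000010
Gen 2 (rule 60): 0011111100011
Gen 3 (rule 154): 0111111010110
Gen 4 (rule 86): 1000001010011
Gen 5 (rule 161): 0011100100000
Gen 6 (rule 60): 0010010110000
Gen 7 (rule 154): 0101100101000
Gen 8 (rule 86): 1100111101100
Gen 9 (rule 161): 0000011010001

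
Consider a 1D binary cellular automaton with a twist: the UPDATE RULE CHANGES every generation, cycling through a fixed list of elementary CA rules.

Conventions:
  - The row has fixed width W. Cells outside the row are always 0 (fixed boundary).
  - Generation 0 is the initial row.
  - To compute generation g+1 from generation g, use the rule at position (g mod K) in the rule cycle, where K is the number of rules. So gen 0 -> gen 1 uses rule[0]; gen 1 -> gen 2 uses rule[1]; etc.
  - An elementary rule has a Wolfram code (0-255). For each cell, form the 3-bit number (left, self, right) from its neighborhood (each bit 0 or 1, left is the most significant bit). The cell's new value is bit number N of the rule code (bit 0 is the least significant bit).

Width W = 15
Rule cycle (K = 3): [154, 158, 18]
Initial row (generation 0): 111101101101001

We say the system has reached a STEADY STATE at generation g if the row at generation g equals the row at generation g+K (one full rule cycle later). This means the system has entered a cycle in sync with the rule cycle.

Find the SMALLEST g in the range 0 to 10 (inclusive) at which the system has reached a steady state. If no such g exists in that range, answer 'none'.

Gen 0: 111101101101001
Gen 1 (rule 154): 111001001000110
Gen 2 (rule 158): 110111111101101
Gen 3 (rule 18): 000000000000000
Gen 4 (rule 154): 000000000000000
Gen 5 (rule 158): 000000000000000
Gen 6 (rule 18): 000000000000000
Gen 7 (rule 154): 000000000000000
Gen 8 (rule 158): 000000000000000
Gen 9 (rule 18): 000000000000000
Gen 10 (rule 154): 000000000000000
Gen 11 (rule 158): 000000000000000
Gen 12 (rule 18): 000000000000000
Gen 13 (rule 154): 000000000000000

Answer: 3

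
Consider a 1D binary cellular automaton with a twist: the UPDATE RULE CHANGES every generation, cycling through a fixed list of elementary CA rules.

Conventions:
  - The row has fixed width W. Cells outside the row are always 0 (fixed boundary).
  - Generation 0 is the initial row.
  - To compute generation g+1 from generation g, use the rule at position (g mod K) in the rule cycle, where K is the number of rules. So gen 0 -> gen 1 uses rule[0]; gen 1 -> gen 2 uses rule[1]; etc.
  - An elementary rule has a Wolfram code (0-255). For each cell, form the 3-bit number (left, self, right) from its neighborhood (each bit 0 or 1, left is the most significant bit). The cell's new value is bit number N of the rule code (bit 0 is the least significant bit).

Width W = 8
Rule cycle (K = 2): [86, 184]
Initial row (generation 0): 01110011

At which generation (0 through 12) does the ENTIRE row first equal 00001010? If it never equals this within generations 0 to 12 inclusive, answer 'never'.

Gen 0: 01110011
Gen 1 (rule 86): 10011101
Gen 2 (rule 184): 01011010
Gen 3 (rule 86): 11001011
Gen 4 (rule 184): 10100110
Gen 5 (rule 86): 10111011
Gen 6 (rule 184): 01110110
Gen 7 (rule 86): 10010011
Gen 8 (rule 184): 01001010
Gen 9 (rule 86): 11111011
Gen 10 (rule 184): 11110110
Gen 11 (rule 86): 00010011
Gen 12 (rule 184): 00001010

Answer: 12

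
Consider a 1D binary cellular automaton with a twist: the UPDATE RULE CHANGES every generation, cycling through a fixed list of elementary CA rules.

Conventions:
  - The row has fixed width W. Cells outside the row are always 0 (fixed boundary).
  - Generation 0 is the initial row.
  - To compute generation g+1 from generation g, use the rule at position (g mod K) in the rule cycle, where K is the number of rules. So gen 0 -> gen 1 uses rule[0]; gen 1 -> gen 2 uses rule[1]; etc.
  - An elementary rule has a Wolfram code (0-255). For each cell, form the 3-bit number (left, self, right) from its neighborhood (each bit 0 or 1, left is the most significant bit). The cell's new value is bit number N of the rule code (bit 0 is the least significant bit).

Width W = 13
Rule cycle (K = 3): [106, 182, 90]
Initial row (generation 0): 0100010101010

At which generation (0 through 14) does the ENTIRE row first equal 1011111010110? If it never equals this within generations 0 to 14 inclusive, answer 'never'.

Gen 0: 0100010101010
Gen 1 (rule 106): 1000101010100
Gen 2 (rule 182): 1101111111110
Gen 3 (rule 90): 1101000000011
Gen 4 (rule 106): 1110000000111
Gen 5 (rule 182): 0101000001010
Gen 6 (rule 90): 1000100010001
Gen 7 (rule 106): 0001000100010
Gen 8 (rule 182): 0011101110111
Gen 9 (rule 90): 0110101010101
Gen 10 (rule 106): 1111010101010
Gen 11 (rule 182): 0110111111111
Gen 12 (rule 90): 1110100000001
Gen 13 (rule 106): 1011000000010
Gen 14 (rule 182): 1100100000111

Answer: never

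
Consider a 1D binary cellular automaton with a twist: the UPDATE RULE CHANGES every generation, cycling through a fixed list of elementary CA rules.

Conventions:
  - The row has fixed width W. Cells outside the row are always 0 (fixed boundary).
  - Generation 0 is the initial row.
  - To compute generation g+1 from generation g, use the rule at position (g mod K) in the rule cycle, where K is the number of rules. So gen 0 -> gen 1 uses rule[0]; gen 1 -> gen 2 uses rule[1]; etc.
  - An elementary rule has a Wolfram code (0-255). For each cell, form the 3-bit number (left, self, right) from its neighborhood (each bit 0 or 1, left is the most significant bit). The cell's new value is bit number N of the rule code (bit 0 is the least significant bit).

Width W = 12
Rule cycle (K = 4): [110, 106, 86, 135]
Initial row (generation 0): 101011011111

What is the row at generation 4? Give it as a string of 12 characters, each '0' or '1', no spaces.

Gen 0: 101011011111
Gen 1 (rule 110): 111111110001
Gen 2 (rule 106): 100000010010
Gen 3 (rule 86): 110000111111
Gen 4 (rule 135): 000111011110

Answer: 000111011110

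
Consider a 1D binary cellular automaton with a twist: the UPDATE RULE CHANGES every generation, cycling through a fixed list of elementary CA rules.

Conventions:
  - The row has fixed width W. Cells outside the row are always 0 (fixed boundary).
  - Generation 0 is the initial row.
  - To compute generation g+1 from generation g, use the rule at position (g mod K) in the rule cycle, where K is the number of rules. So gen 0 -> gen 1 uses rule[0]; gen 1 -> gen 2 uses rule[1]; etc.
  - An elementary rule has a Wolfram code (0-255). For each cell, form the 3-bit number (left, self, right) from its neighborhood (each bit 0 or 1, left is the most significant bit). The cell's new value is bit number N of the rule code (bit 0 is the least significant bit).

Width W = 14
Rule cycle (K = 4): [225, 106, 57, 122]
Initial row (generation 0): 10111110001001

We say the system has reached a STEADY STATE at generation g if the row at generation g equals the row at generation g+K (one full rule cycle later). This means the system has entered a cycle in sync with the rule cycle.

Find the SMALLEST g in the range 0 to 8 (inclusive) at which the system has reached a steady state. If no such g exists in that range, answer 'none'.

Gen 0: 10111110001001
Gen 1 (rule 225): 01011110100000
Gen 2 (rule 106): 10110011000000
Gen 3 (rule 57): 01101010111111
Gen 4 (rule 122): 11110101100001
Gen 5 (rule 225): 01111010101100
Gen 6 (rule 106): 11001101011100
Gen 7 (rule 57): 10101010110011
Gen 8 (rule 122): 01010101111111
Gen 9 (rule 225): 00101010111111
Gen 10 (rule 106): 01010101100001
Gen 11 (rule 57): 00101011011100
Gen 12 (rule 122): 01010111110110

Answer: none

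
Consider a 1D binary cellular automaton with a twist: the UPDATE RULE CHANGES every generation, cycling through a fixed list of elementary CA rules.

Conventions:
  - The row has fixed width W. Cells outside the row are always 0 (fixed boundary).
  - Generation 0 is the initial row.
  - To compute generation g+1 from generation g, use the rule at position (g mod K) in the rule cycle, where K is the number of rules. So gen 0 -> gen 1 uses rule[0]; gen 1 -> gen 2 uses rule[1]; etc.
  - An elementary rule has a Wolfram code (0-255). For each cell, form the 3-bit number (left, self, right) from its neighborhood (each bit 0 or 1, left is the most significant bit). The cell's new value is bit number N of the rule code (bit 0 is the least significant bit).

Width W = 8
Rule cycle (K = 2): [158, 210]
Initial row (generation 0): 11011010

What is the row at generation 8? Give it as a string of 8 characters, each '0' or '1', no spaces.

Gen 0: 11011010
Gen 1 (rule 158): 10010011
Gen 2 (rule 210): 01101101
Gen 3 (rule 158): 11001001
Gen 4 (rule 210): 01110110
Gen 5 (rule 158): 11100101
Gen 6 (rule 210): 01111000
Gen 7 (rule 158): 11110100
Gen 8 (rule 210): 01110010

Answer: 01110010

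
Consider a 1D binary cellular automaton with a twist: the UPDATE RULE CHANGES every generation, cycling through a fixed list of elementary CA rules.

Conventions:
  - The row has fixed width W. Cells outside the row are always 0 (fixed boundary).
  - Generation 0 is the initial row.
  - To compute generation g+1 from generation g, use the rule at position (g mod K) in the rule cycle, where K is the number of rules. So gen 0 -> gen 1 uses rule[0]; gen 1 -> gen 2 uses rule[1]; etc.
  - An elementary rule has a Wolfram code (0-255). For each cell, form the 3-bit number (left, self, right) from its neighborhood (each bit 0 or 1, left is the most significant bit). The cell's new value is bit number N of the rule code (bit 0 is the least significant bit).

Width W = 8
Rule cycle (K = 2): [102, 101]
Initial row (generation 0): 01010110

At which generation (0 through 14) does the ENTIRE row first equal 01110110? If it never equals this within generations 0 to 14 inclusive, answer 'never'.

Gen 0: 01010110
Gen 1 (rule 102): 11111010
Gen 2 (rule 101): 00001110
Gen 3 (rule 102): 00010010
Gen 4 (rule 101): 11010010
Gen 5 (rule 102): 01110110
Gen 6 (rule 101): 00011010
Gen 7 (rule 102): 00101110
Gen 8 (rule 101): 10110010
Gen 9 (rule 102): 11010110
Gen 10 (rule 101): 01111010
Gen 11 (rule 102): 10001110
Gen 12 (rule 101): 10100010
Gen 13 (rule 102): 11100110
Gen 14 (rule 101): 00100010

Answer: 5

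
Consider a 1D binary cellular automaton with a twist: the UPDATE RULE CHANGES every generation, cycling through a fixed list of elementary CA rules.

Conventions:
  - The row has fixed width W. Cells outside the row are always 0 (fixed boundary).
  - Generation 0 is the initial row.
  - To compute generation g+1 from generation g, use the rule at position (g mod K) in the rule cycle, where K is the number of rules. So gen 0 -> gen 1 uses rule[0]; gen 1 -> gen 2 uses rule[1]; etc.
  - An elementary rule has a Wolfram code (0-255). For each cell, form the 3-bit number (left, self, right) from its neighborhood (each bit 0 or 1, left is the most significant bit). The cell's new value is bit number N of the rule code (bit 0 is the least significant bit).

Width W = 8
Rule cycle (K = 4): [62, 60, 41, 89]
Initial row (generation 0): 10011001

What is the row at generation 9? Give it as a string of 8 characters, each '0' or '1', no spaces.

Answer: 00011000

Derivation:
Gen 0: 10011001
Gen 1 (rule 62): 11110111
Gen 2 (rule 60): 10001100
Gen 3 (rule 41): 00101001
Gen 4 (rule 89): 10000100
Gen 5 (rule 62): 11001110
Gen 6 (rule 60): 10101001
Gen 7 (rule 41): 01010000
Gen 8 (rule 89): 00001111
Gen 9 (rule 62): 00011000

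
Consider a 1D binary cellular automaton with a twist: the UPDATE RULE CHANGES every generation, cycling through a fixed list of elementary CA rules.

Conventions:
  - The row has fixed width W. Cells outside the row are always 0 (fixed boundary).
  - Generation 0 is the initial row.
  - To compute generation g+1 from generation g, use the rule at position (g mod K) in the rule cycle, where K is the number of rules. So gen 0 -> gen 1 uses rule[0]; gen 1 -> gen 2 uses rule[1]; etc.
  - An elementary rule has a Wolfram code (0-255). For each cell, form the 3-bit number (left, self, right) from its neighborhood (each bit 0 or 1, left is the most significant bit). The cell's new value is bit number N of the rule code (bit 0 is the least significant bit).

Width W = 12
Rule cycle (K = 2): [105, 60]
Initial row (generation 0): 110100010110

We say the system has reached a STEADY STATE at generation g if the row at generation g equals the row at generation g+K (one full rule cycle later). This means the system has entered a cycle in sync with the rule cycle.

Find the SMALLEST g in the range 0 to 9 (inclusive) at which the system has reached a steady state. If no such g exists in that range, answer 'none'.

Answer: none

Derivation:
Gen 0: 110100010110
Gen 1 (rule 105): 111001001110
Gen 2 (rule 60): 100101101001
Gen 3 (rule 105): 000011110000
Gen 4 (rule 60): 000010001000
Gen 5 (rule 105): 111000100011
Gen 6 (rule 60): 100100110010
Gen 7 (rule 105): 000000110000
Gen 8 (rule 60): 000000101000
Gen 9 (rule 105): 111110010011
Gen 10 (rule 60): 100001011010
Gen 11 (rule 105): 001100111100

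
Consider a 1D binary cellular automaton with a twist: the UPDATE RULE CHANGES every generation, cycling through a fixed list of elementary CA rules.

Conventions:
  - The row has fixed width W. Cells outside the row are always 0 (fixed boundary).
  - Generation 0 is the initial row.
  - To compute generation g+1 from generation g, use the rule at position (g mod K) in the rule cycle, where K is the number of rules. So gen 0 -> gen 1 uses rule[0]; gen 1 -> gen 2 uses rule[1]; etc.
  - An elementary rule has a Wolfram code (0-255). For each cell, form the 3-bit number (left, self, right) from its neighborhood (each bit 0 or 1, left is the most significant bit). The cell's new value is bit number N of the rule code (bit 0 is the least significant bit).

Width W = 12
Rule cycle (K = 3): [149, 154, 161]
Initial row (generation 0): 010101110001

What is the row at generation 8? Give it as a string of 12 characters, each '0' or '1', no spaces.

Answer: 101110111000

Derivation:
Gen 0: 010101110001
Gen 1 (rule 149): 010100101101
Gen 2 (rule 154): 100011001000
Gen 3 (rule 161): 001000000011
Gen 4 (rule 149): 101111111000
Gen 5 (rule 154): 001111110100
Gen 6 (rule 161): 100111101001
Gen 7 (rule 149): 110011001101
Gen 8 (rule 154): 101110111000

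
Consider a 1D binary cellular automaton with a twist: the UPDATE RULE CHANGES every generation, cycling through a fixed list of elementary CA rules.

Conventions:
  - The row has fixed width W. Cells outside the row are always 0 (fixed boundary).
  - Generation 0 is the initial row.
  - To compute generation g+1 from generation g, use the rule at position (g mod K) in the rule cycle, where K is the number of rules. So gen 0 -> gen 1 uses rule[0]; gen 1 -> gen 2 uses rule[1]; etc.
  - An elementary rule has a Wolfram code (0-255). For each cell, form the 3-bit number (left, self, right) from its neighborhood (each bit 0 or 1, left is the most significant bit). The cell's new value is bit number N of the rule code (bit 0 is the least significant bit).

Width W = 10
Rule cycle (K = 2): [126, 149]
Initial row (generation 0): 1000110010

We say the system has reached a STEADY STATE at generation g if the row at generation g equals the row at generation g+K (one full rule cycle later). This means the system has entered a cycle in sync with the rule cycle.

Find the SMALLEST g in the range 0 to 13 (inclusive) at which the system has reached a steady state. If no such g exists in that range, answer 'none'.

Answer: none

Derivation:
Gen 0: 1000110010
Gen 1 (rule 126): 1101111111
Gen 2 (rule 149): 0000111110
Gen 3 (rule 126): 0001100011
Gen 4 (rule 149): 1100011000
Gen 5 (rule 126): 1110111100
Gen 6 (rule 149): 0100011011
Gen 7 (rule 126): 1110111111
Gen 8 (rule 149): 0100011110
Gen 9 (rule 126): 1110110011
Gen 10 (rule 149): 0100001000
Gen 11 (rule 126): 1110011100
Gen 12 (rule 149): 0101001011
Gen 13 (rule 126): 1111111111
Gen 14 (rule 149): 0111111110
Gen 15 (rule 126): 1100000011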